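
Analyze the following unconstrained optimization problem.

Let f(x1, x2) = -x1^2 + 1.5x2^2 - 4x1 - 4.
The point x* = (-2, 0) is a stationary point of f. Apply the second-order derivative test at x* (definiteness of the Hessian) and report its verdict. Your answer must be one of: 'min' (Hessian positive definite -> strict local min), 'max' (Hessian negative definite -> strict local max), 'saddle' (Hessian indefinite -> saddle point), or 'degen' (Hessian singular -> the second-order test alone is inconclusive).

Compute the Hessian H = grad^2 f:
  H = [[-2, 0], [0, 3]]
Verify stationarity: grad f(x*) = H x* + g = (0, 0).
Eigenvalues of H: -2, 3.
Eigenvalues have mixed signs, so H is indefinite -> x* is a saddle point.

saddle


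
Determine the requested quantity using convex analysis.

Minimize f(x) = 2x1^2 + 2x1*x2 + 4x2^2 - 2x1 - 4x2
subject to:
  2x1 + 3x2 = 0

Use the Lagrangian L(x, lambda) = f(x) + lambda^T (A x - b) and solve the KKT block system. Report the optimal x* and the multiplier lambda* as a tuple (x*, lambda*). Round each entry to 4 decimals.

Form the Lagrangian:
  L(x, lambda) = (1/2) x^T Q x + c^T x + lambda^T (A x - b)
Stationarity (grad_x L = 0): Q x + c + A^T lambda = 0.
Primal feasibility: A x = b.

This gives the KKT block system:
  [ Q   A^T ] [ x     ]   [-c ]
  [ A    0  ] [ lambda ] = [ b ]

Solving the linear system:
  x*      = (-0.1364, 0.0909)
  lambda* = (1.1818)
  f(x*)   = -0.0455

x* = (-0.1364, 0.0909), lambda* = (1.1818)


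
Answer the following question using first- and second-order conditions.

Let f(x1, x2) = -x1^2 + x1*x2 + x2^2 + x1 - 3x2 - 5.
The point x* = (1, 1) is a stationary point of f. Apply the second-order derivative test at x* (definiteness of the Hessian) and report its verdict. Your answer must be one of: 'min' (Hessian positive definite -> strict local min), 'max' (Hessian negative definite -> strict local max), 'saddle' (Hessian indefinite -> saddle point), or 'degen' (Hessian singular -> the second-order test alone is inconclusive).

Compute the Hessian H = grad^2 f:
  H = [[-2, 1], [1, 2]]
Verify stationarity: grad f(x*) = H x* + g = (0, 0).
Eigenvalues of H: -2.2361, 2.2361.
Eigenvalues have mixed signs, so H is indefinite -> x* is a saddle point.

saddle


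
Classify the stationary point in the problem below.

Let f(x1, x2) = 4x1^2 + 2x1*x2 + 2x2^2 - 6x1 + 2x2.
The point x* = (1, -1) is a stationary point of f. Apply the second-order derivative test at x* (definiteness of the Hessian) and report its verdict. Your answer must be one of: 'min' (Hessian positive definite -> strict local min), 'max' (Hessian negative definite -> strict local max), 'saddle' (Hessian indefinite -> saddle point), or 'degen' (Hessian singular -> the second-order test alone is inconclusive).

Compute the Hessian H = grad^2 f:
  H = [[8, 2], [2, 4]]
Verify stationarity: grad f(x*) = H x* + g = (0, 0).
Eigenvalues of H: 3.1716, 8.8284.
Both eigenvalues > 0, so H is positive definite -> x* is a strict local min.

min


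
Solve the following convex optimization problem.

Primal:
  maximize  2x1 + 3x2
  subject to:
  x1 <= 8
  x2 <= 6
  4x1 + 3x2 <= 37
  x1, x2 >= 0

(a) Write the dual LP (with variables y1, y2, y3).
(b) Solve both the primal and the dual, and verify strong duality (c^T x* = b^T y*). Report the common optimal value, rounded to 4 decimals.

The standard primal-dual pair for 'max c^T x s.t. A x <= b, x >= 0' is:
  Dual:  min b^T y  s.t.  A^T y >= c,  y >= 0.

So the dual LP is:
  minimize  8y1 + 6y2 + 37y3
  subject to:
    y1 + 4y3 >= 2
    y2 + 3y3 >= 3
    y1, y2, y3 >= 0

Solving the primal: x* = (4.75, 6).
  primal value c^T x* = 27.5.
Solving the dual: y* = (0, 1.5, 0.5).
  dual value b^T y* = 27.5.
Strong duality: c^T x* = b^T y*. Confirmed.

27.5


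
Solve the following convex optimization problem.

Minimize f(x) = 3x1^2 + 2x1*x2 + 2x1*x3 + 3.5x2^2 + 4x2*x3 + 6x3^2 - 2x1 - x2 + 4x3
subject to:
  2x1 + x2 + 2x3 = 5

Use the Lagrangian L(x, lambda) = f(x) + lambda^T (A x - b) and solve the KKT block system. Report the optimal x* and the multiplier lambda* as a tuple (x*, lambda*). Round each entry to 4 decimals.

Form the Lagrangian:
  L(x, lambda) = (1/2) x^T Q x + c^T x + lambda^T (A x - b)
Stationarity (grad_x L = 0): Q x + c + A^T lambda = 0.
Primal feasibility: A x = b.

This gives the KKT block system:
  [ Q   A^T ] [ x     ]   [-c ]
  [ A    0  ] [ lambda ] = [ b ]

Solving the linear system:
  x*      = (2.16, 0.2533, 0.2133)
  lambda* = (-5.9467)
  f(x*)   = 13.0067

x* = (2.16, 0.2533, 0.2133), lambda* = (-5.9467)


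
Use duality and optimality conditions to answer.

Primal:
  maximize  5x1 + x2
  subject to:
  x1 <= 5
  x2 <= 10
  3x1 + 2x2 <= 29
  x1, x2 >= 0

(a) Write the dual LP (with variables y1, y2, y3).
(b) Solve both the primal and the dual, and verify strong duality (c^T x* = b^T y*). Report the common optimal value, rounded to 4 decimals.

The standard primal-dual pair for 'max c^T x s.t. A x <= b, x >= 0' is:
  Dual:  min b^T y  s.t.  A^T y >= c,  y >= 0.

So the dual LP is:
  minimize  5y1 + 10y2 + 29y3
  subject to:
    y1 + 3y3 >= 5
    y2 + 2y3 >= 1
    y1, y2, y3 >= 0

Solving the primal: x* = (5, 7).
  primal value c^T x* = 32.
Solving the dual: y* = (3.5, 0, 0.5).
  dual value b^T y* = 32.
Strong duality: c^T x* = b^T y*. Confirmed.

32


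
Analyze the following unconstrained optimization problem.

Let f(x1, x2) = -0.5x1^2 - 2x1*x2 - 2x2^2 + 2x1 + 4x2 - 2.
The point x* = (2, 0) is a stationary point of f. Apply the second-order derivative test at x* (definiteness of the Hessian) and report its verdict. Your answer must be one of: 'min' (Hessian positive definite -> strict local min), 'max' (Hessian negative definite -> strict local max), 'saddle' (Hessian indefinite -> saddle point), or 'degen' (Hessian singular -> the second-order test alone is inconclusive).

Compute the Hessian H = grad^2 f:
  H = [[-1, -2], [-2, -4]]
Verify stationarity: grad f(x*) = H x* + g = (0, 0).
Eigenvalues of H: -5, 0.
H has a zero eigenvalue (singular; negative semidefinite but not definite), so H is neither positive definite, negative definite, nor indefinite. The second-order test alone is inconclusive -> degen.
(Indeed, f is constant along the null direction of H through x*, so x* is not a strict local extremum.)

degen


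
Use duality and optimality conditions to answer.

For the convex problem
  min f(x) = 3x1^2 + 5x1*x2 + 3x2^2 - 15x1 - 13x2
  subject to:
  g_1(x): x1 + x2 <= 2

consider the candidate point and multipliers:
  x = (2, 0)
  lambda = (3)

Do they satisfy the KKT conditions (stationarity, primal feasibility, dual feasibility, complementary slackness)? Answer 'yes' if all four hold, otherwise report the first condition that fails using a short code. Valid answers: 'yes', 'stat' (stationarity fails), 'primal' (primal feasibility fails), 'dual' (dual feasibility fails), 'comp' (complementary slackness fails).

Gradient of f: grad f(x) = Q x + c = (-3, -3)
Constraint values g_i(x) = a_i^T x - b_i:
  g_1((2, 0)) = 0
Stationarity residual: grad f(x) + sum_i lambda_i a_i = (0, 0)
  -> stationarity OK
Primal feasibility (all g_i <= 0): OK
Dual feasibility (all lambda_i >= 0): OK
Complementary slackness (lambda_i * g_i(x) = 0 for all i): OK

Verdict: yes, KKT holds.

yes


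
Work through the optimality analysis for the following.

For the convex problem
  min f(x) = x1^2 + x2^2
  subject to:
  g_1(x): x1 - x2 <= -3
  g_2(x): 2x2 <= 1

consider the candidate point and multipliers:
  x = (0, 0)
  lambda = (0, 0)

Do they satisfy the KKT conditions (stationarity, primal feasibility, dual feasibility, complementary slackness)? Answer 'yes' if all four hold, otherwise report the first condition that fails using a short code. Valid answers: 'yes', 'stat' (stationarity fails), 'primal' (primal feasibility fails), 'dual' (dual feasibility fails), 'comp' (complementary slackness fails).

Gradient of f: grad f(x) = Q x + c = (0, 0)
Constraint values g_i(x) = a_i^T x - b_i:
  g_1((0, 0)) = 3
  g_2((0, 0)) = -1
Stationarity residual: grad f(x) + sum_i lambda_i a_i = (0, 0)
  -> stationarity OK
Primal feasibility (all g_i <= 0): FAILS
Dual feasibility (all lambda_i >= 0): OK
Complementary slackness (lambda_i * g_i(x) = 0 for all i): OK

Verdict: the first failing condition is primal_feasibility -> primal.

primal


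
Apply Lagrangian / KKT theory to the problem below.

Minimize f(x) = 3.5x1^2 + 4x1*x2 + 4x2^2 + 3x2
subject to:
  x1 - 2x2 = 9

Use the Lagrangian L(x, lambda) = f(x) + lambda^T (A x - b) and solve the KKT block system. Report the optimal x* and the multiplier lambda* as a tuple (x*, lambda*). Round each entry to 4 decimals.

Form the Lagrangian:
  L(x, lambda) = (1/2) x^T Q x + c^T x + lambda^T (A x - b)
Stationarity (grad_x L = 0): Q x + c + A^T lambda = 0.
Primal feasibility: A x = b.

This gives the KKT block system:
  [ Q   A^T ] [ x     ]   [-c ]
  [ A    0  ] [ lambda ] = [ b ]

Solving the linear system:
  x*      = (2.6538, -3.1731)
  lambda* = (-5.8846)
  f(x*)   = 21.7212

x* = (2.6538, -3.1731), lambda* = (-5.8846)


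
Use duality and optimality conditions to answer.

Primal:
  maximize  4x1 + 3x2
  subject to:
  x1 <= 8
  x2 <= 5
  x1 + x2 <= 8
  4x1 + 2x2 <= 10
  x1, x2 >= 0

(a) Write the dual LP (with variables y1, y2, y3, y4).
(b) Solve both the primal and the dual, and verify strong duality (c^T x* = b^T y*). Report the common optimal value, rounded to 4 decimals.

The standard primal-dual pair for 'max c^T x s.t. A x <= b, x >= 0' is:
  Dual:  min b^T y  s.t.  A^T y >= c,  y >= 0.

So the dual LP is:
  minimize  8y1 + 5y2 + 8y3 + 10y4
  subject to:
    y1 + y3 + 4y4 >= 4
    y2 + y3 + 2y4 >= 3
    y1, y2, y3, y4 >= 0

Solving the primal: x* = (0, 5).
  primal value c^T x* = 15.
Solving the dual: y* = (0, 1, 0, 1).
  dual value b^T y* = 15.
Strong duality: c^T x* = b^T y*. Confirmed.

15


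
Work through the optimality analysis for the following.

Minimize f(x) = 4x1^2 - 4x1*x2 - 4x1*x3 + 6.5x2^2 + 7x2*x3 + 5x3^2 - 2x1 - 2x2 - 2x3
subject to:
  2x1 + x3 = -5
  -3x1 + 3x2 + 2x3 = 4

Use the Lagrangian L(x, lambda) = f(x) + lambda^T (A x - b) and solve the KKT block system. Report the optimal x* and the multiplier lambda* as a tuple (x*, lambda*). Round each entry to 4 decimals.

Form the Lagrangian:
  L(x, lambda) = (1/2) x^T Q x + c^T x + lambda^T (A x - b)
Stationarity (grad_x L = 0): Q x + c + A^T lambda = 0.
Primal feasibility: A x = b.

This gives the KKT block system:
  [ Q   A^T ] [ x     ]   [-c ]
  [ A    0  ] [ lambda ] = [ b ]

Solving the linear system:
  x*      = (-1.8359, 0.3829, -1.3282)
  lambda* = (5.9409, -0.3414)
  f(x*)   = 18.3162

x* = (-1.8359, 0.3829, -1.3282), lambda* = (5.9409, -0.3414)


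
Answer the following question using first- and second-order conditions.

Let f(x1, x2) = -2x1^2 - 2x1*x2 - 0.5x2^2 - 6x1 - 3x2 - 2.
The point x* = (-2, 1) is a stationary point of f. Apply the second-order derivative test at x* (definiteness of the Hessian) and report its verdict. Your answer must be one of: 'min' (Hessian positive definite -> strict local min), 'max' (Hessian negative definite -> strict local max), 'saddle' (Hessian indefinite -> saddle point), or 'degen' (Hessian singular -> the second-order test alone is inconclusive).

Compute the Hessian H = grad^2 f:
  H = [[-4, -2], [-2, -1]]
Verify stationarity: grad f(x*) = H x* + g = (0, 0).
Eigenvalues of H: -5, 0.
H has a zero eigenvalue (singular; negative semidefinite but not definite), so H is neither positive definite, negative definite, nor indefinite. The second-order test alone is inconclusive -> degen.
(Indeed, f is constant along the null direction of H through x*, so x* is not a strict local extremum.)

degen


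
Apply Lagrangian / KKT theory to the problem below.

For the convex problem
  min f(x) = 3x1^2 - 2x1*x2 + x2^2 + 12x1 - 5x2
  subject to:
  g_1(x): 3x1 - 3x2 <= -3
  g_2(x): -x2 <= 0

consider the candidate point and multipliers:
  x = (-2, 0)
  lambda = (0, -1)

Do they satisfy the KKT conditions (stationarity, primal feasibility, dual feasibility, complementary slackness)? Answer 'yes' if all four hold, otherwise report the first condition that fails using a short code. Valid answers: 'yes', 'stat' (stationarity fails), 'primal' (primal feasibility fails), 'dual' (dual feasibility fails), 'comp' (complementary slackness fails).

Gradient of f: grad f(x) = Q x + c = (0, -1)
Constraint values g_i(x) = a_i^T x - b_i:
  g_1((-2, 0)) = -3
  g_2((-2, 0)) = 0
Stationarity residual: grad f(x) + sum_i lambda_i a_i = (0, 0)
  -> stationarity OK
Primal feasibility (all g_i <= 0): OK
Dual feasibility (all lambda_i >= 0): FAILS
Complementary slackness (lambda_i * g_i(x) = 0 for all i): OK

Verdict: the first failing condition is dual_feasibility -> dual.

dual


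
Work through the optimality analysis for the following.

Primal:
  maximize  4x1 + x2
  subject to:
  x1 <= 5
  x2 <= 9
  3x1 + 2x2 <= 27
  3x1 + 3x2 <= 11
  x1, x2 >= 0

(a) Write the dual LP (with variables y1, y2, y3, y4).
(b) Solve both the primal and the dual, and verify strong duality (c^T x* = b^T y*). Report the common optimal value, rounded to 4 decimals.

The standard primal-dual pair for 'max c^T x s.t. A x <= b, x >= 0' is:
  Dual:  min b^T y  s.t.  A^T y >= c,  y >= 0.

So the dual LP is:
  minimize  5y1 + 9y2 + 27y3 + 11y4
  subject to:
    y1 + 3y3 + 3y4 >= 4
    y2 + 2y3 + 3y4 >= 1
    y1, y2, y3, y4 >= 0

Solving the primal: x* = (3.6667, 0).
  primal value c^T x* = 14.6667.
Solving the dual: y* = (0, 0, 0, 1.3333).
  dual value b^T y* = 14.6667.
Strong duality: c^T x* = b^T y*. Confirmed.

14.6667


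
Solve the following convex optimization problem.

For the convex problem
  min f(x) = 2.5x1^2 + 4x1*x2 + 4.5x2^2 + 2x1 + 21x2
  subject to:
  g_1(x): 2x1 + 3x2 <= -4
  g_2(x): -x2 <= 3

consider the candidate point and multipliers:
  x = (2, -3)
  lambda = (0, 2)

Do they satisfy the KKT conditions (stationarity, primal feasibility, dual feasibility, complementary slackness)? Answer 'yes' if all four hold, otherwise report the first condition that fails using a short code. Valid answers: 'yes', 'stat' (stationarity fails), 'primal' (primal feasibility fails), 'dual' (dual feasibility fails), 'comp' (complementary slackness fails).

Gradient of f: grad f(x) = Q x + c = (0, 2)
Constraint values g_i(x) = a_i^T x - b_i:
  g_1((2, -3)) = -1
  g_2((2, -3)) = 0
Stationarity residual: grad f(x) + sum_i lambda_i a_i = (0, 0)
  -> stationarity OK
Primal feasibility (all g_i <= 0): OK
Dual feasibility (all lambda_i >= 0): OK
Complementary slackness (lambda_i * g_i(x) = 0 for all i): OK

Verdict: yes, KKT holds.

yes


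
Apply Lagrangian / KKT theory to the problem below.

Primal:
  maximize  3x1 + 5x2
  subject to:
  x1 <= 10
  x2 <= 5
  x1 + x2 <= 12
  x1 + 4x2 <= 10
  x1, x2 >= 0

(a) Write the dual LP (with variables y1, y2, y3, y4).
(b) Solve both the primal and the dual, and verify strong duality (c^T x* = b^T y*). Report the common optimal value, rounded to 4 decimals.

The standard primal-dual pair for 'max c^T x s.t. A x <= b, x >= 0' is:
  Dual:  min b^T y  s.t.  A^T y >= c,  y >= 0.

So the dual LP is:
  minimize  10y1 + 5y2 + 12y3 + 10y4
  subject to:
    y1 + y3 + y4 >= 3
    y2 + y3 + 4y4 >= 5
    y1, y2, y3, y4 >= 0

Solving the primal: x* = (10, 0).
  primal value c^T x* = 30.
Solving the dual: y* = (1.75, 0, 0, 1.25).
  dual value b^T y* = 30.
Strong duality: c^T x* = b^T y*. Confirmed.

30


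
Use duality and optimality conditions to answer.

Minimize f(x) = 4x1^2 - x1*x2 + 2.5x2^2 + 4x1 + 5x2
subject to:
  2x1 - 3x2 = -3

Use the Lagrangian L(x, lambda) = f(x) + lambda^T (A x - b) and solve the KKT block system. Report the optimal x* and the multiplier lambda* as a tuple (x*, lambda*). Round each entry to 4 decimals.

Form the Lagrangian:
  L(x, lambda) = (1/2) x^T Q x + c^T x + lambda^T (A x - b)
Stationarity (grad_x L = 0): Q x + c + A^T lambda = 0.
Primal feasibility: A x = b.

This gives the KKT block system:
  [ Q   A^T ] [ x     ]   [-c ]
  [ A    0  ] [ lambda ] = [ b ]

Solving the linear system:
  x*      = (-1.0875, 0.275)
  lambda* = (2.4875)
  f(x*)   = 2.2437

x* = (-1.0875, 0.275), lambda* = (2.4875)


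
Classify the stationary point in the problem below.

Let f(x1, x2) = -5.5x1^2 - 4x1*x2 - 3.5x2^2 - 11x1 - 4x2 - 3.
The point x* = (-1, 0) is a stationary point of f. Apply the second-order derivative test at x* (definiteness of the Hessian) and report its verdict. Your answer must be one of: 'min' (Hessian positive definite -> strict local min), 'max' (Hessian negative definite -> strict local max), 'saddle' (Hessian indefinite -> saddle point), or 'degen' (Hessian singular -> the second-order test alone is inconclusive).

Compute the Hessian H = grad^2 f:
  H = [[-11, -4], [-4, -7]]
Verify stationarity: grad f(x*) = H x* + g = (0, 0).
Eigenvalues of H: -13.4721, -4.5279.
Both eigenvalues < 0, so H is negative definite -> x* is a strict local max.

max


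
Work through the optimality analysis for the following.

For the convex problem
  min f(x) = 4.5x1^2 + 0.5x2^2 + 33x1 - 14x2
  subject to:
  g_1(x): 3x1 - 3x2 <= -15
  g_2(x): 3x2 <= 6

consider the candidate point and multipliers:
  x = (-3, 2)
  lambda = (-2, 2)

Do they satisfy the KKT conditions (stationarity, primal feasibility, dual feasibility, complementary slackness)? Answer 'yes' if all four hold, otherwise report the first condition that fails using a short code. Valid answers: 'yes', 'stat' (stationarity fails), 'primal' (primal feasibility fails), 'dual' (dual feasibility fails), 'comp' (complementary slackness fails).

Gradient of f: grad f(x) = Q x + c = (6, -12)
Constraint values g_i(x) = a_i^T x - b_i:
  g_1((-3, 2)) = 0
  g_2((-3, 2)) = 0
Stationarity residual: grad f(x) + sum_i lambda_i a_i = (0, 0)
  -> stationarity OK
Primal feasibility (all g_i <= 0): OK
Dual feasibility (all lambda_i >= 0): FAILS
Complementary slackness (lambda_i * g_i(x) = 0 for all i): OK

Verdict: the first failing condition is dual_feasibility -> dual.

dual


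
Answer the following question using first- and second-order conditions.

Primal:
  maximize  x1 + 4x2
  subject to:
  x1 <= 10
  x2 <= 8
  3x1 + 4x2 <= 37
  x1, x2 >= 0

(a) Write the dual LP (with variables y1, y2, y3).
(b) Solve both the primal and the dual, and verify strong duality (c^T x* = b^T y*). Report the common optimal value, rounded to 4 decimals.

The standard primal-dual pair for 'max c^T x s.t. A x <= b, x >= 0' is:
  Dual:  min b^T y  s.t.  A^T y >= c,  y >= 0.

So the dual LP is:
  minimize  10y1 + 8y2 + 37y3
  subject to:
    y1 + 3y3 >= 1
    y2 + 4y3 >= 4
    y1, y2, y3 >= 0

Solving the primal: x* = (1.6667, 8).
  primal value c^T x* = 33.6667.
Solving the dual: y* = (0, 2.6667, 0.3333).
  dual value b^T y* = 33.6667.
Strong duality: c^T x* = b^T y*. Confirmed.

33.6667


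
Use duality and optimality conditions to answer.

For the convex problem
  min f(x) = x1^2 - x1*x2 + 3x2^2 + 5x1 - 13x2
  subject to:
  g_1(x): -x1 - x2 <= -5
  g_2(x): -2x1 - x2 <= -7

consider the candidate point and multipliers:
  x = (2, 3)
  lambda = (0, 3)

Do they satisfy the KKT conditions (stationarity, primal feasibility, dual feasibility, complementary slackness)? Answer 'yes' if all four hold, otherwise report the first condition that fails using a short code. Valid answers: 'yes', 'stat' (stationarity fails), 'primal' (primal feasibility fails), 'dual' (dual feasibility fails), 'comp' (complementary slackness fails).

Gradient of f: grad f(x) = Q x + c = (6, 3)
Constraint values g_i(x) = a_i^T x - b_i:
  g_1((2, 3)) = 0
  g_2((2, 3)) = 0
Stationarity residual: grad f(x) + sum_i lambda_i a_i = (0, 0)
  -> stationarity OK
Primal feasibility (all g_i <= 0): OK
Dual feasibility (all lambda_i >= 0): OK
Complementary slackness (lambda_i * g_i(x) = 0 for all i): OK

Verdict: yes, KKT holds.

yes


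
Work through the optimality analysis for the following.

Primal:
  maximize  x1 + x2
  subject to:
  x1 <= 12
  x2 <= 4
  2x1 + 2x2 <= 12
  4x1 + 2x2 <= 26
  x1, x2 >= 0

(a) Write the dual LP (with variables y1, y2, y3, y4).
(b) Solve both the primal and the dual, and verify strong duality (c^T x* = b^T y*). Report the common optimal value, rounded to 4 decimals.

The standard primal-dual pair for 'max c^T x s.t. A x <= b, x >= 0' is:
  Dual:  min b^T y  s.t.  A^T y >= c,  y >= 0.

So the dual LP is:
  minimize  12y1 + 4y2 + 12y3 + 26y4
  subject to:
    y1 + 2y3 + 4y4 >= 1
    y2 + 2y3 + 2y4 >= 1
    y1, y2, y3, y4 >= 0

Solving the primal: x* = (6, 0).
  primal value c^T x* = 6.
Solving the dual: y* = (0, 0, 0.5, 0).
  dual value b^T y* = 6.
Strong duality: c^T x* = b^T y*. Confirmed.

6


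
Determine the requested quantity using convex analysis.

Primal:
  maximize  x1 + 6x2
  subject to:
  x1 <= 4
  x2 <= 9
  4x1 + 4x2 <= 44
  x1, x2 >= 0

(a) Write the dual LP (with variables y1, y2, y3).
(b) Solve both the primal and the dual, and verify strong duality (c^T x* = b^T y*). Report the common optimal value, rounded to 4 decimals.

The standard primal-dual pair for 'max c^T x s.t. A x <= b, x >= 0' is:
  Dual:  min b^T y  s.t.  A^T y >= c,  y >= 0.

So the dual LP is:
  minimize  4y1 + 9y2 + 44y3
  subject to:
    y1 + 4y3 >= 1
    y2 + 4y3 >= 6
    y1, y2, y3 >= 0

Solving the primal: x* = (2, 9).
  primal value c^T x* = 56.
Solving the dual: y* = (0, 5, 0.25).
  dual value b^T y* = 56.
Strong duality: c^T x* = b^T y*. Confirmed.

56


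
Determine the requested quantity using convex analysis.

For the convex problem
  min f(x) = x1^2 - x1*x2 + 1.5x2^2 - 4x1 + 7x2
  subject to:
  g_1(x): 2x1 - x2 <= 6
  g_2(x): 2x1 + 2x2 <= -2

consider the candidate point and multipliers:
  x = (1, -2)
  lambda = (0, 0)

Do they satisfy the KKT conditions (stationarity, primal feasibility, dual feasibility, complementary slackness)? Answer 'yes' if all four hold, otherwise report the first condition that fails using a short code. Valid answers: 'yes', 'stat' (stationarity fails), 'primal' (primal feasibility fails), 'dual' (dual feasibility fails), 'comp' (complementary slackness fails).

Gradient of f: grad f(x) = Q x + c = (0, 0)
Constraint values g_i(x) = a_i^T x - b_i:
  g_1((1, -2)) = -2
  g_2((1, -2)) = 0
Stationarity residual: grad f(x) + sum_i lambda_i a_i = (0, 0)
  -> stationarity OK
Primal feasibility (all g_i <= 0): OK
Dual feasibility (all lambda_i >= 0): OK
Complementary slackness (lambda_i * g_i(x) = 0 for all i): OK

Verdict: yes, KKT holds.

yes


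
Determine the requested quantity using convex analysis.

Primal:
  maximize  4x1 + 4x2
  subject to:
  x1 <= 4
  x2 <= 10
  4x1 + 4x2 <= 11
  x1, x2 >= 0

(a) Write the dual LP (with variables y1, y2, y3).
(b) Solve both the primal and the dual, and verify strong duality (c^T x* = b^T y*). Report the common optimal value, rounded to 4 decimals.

The standard primal-dual pair for 'max c^T x s.t. A x <= b, x >= 0' is:
  Dual:  min b^T y  s.t.  A^T y >= c,  y >= 0.

So the dual LP is:
  minimize  4y1 + 10y2 + 11y3
  subject to:
    y1 + 4y3 >= 4
    y2 + 4y3 >= 4
    y1, y2, y3 >= 0

Solving the primal: x* = (2.75, 0).
  primal value c^T x* = 11.
Solving the dual: y* = (0, 0, 1).
  dual value b^T y* = 11.
Strong duality: c^T x* = b^T y*. Confirmed.

11


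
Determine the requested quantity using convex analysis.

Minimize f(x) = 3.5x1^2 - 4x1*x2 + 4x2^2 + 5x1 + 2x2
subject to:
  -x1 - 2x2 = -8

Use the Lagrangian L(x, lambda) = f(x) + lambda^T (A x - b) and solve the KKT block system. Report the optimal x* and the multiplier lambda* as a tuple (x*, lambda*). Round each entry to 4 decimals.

Form the Lagrangian:
  L(x, lambda) = (1/2) x^T Q x + c^T x + lambda^T (A x - b)
Stationarity (grad_x L = 0): Q x + c + A^T lambda = 0.
Primal feasibility: A x = b.

This gives the KKT block system:
  [ Q   A^T ] [ x     ]   [-c ]
  [ A    0  ] [ lambda ] = [ b ]

Solving the linear system:
  x*      = (2.1538, 2.9231)
  lambda* = (8.3846)
  f(x*)   = 41.8462

x* = (2.1538, 2.9231), lambda* = (8.3846)


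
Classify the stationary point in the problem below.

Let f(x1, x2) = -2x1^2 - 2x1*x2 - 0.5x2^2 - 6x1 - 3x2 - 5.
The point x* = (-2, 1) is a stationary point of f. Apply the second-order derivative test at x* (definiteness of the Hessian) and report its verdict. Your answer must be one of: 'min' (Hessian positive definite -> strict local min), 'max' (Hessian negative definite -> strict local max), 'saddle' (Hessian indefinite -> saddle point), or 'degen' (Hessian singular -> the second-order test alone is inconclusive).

Compute the Hessian H = grad^2 f:
  H = [[-4, -2], [-2, -1]]
Verify stationarity: grad f(x*) = H x* + g = (0, 0).
Eigenvalues of H: -5, 0.
H has a zero eigenvalue (singular; negative semidefinite but not definite), so H is neither positive definite, negative definite, nor indefinite. The second-order test alone is inconclusive -> degen.
(Indeed, f is constant along the null direction of H through x*, so x* is not a strict local extremum.)

degen


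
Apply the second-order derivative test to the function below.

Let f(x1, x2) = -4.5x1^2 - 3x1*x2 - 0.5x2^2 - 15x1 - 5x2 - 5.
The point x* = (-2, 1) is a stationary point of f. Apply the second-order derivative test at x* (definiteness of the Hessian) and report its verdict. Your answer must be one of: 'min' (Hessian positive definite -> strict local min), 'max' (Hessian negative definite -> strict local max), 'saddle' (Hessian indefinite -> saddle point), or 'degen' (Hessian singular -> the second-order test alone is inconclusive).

Compute the Hessian H = grad^2 f:
  H = [[-9, -3], [-3, -1]]
Verify stationarity: grad f(x*) = H x* + g = (0, 0).
Eigenvalues of H: -10, 0.
H has a zero eigenvalue (singular; negative semidefinite but not definite), so H is neither positive definite, negative definite, nor indefinite. The second-order test alone is inconclusive -> degen.
(Indeed, f is constant along the null direction of H through x*, so x* is not a strict local extremum.)

degen


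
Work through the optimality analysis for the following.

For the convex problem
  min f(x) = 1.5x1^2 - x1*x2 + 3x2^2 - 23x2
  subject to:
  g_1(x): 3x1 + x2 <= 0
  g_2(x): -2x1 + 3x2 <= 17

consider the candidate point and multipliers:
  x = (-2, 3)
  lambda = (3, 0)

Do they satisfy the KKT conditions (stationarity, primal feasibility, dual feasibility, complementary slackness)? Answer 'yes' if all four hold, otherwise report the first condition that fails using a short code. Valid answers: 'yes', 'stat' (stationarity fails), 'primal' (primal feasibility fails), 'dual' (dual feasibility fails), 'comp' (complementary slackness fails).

Gradient of f: grad f(x) = Q x + c = (-9, -3)
Constraint values g_i(x) = a_i^T x - b_i:
  g_1((-2, 3)) = -3
  g_2((-2, 3)) = -4
Stationarity residual: grad f(x) + sum_i lambda_i a_i = (0, 0)
  -> stationarity OK
Primal feasibility (all g_i <= 0): OK
Dual feasibility (all lambda_i >= 0): OK
Complementary slackness (lambda_i * g_i(x) = 0 for all i): FAILS

Verdict: the first failing condition is complementary_slackness -> comp.

comp


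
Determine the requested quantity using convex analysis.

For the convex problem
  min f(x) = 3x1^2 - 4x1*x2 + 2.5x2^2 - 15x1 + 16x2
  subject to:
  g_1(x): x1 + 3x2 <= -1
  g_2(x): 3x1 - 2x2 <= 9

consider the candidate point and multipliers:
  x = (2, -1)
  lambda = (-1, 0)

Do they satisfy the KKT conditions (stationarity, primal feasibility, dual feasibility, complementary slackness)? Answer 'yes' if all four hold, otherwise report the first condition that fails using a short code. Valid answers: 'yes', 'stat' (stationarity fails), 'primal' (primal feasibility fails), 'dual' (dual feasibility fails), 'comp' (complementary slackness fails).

Gradient of f: grad f(x) = Q x + c = (1, 3)
Constraint values g_i(x) = a_i^T x - b_i:
  g_1((2, -1)) = 0
  g_2((2, -1)) = -1
Stationarity residual: grad f(x) + sum_i lambda_i a_i = (0, 0)
  -> stationarity OK
Primal feasibility (all g_i <= 0): OK
Dual feasibility (all lambda_i >= 0): FAILS
Complementary slackness (lambda_i * g_i(x) = 0 for all i): OK

Verdict: the first failing condition is dual_feasibility -> dual.

dual


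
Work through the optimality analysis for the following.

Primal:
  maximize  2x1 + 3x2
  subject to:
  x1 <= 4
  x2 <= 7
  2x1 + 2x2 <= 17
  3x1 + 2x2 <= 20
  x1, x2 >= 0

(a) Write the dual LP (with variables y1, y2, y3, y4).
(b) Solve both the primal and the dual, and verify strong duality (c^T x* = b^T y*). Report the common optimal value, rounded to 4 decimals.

The standard primal-dual pair for 'max c^T x s.t. A x <= b, x >= 0' is:
  Dual:  min b^T y  s.t.  A^T y >= c,  y >= 0.

So the dual LP is:
  minimize  4y1 + 7y2 + 17y3 + 20y4
  subject to:
    y1 + 2y3 + 3y4 >= 2
    y2 + 2y3 + 2y4 >= 3
    y1, y2, y3, y4 >= 0

Solving the primal: x* = (1.5, 7).
  primal value c^T x* = 24.
Solving the dual: y* = (0, 1, 1, 0).
  dual value b^T y* = 24.
Strong duality: c^T x* = b^T y*. Confirmed.

24


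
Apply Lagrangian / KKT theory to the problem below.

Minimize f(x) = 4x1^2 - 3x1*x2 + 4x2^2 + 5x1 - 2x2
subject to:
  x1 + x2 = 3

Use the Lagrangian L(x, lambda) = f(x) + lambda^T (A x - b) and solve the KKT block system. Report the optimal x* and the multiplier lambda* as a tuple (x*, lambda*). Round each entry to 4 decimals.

Form the Lagrangian:
  L(x, lambda) = (1/2) x^T Q x + c^T x + lambda^T (A x - b)
Stationarity (grad_x L = 0): Q x + c + A^T lambda = 0.
Primal feasibility: A x = b.

This gives the KKT block system:
  [ Q   A^T ] [ x     ]   [-c ]
  [ A    0  ] [ lambda ] = [ b ]

Solving the linear system:
  x*      = (1.1818, 1.8182)
  lambda* = (-9)
  f(x*)   = 14.6364

x* = (1.1818, 1.8182), lambda* = (-9)


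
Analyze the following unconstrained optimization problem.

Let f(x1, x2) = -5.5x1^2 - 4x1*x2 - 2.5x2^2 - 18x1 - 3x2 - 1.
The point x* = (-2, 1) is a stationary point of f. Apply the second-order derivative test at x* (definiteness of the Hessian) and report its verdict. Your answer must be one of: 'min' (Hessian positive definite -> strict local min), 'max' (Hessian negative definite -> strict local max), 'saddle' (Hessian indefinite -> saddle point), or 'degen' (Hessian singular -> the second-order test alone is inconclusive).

Compute the Hessian H = grad^2 f:
  H = [[-11, -4], [-4, -5]]
Verify stationarity: grad f(x*) = H x* + g = (0, 0).
Eigenvalues of H: -13, -3.
Both eigenvalues < 0, so H is negative definite -> x* is a strict local max.

max


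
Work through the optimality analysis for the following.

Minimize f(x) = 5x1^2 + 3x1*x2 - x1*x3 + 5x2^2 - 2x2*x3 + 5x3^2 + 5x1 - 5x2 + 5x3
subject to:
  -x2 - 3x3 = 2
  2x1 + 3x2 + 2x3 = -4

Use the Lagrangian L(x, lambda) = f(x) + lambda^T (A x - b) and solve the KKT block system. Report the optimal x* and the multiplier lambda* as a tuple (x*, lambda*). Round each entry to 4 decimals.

Form the Lagrangian:
  L(x, lambda) = (1/2) x^T Q x + c^T x + lambda^T (A x - b)
Stationarity (grad_x L = 0): Q x + c + A^T lambda = 0.
Primal feasibility: A x = b.

This gives the KKT block system:
  [ Q   A^T ] [ x     ]   [-c ]
  [ A    0  ] [ lambda ] = [ b ]

Solving the linear system:
  x*      = (-1.2447, -0.076, -0.6413)
  lambda* = (2.3389, 3.5167)
  f(x*)   = 0.1695

x* = (-1.2447, -0.076, -0.6413), lambda* = (2.3389, 3.5167)


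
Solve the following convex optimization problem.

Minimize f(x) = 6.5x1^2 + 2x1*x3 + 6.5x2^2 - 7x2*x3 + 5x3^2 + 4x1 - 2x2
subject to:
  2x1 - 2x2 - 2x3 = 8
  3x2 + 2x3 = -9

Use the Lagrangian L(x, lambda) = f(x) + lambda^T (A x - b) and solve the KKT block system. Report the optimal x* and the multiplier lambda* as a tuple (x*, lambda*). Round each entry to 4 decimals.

Form the Lagrangian:
  L(x, lambda) = (1/2) x^T Q x + c^T x + lambda^T (A x - b)
Stationarity (grad_x L = 0): Q x + c + A^T lambda = 0.
Primal feasibility: A x = b.

This gives the KKT block system:
  [ Q   A^T ] [ x     ]   [-c ]
  [ A    0  ] [ lambda ] = [ b ]

Solving the linear system:
  x*      = (0.3307, -1.6614, -2.008)
  lambda* = (-2.1414, 1.753)
  f(x*)   = 18.7769

x* = (0.3307, -1.6614, -2.008), lambda* = (-2.1414, 1.753)


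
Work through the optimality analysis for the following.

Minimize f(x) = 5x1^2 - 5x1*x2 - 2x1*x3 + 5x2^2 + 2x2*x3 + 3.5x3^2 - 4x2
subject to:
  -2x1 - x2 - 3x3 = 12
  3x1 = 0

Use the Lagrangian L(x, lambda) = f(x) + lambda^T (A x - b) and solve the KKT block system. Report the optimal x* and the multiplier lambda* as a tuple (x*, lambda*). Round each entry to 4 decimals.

Form the Lagrangian:
  L(x, lambda) = (1/2) x^T Q x + c^T x + lambda^T (A x - b)
Stationarity (grad_x L = 0): Q x + c + A^T lambda = 0.
Primal feasibility: A x = b.

This gives the KKT block system:
  [ Q   A^T ] [ x     ]   [-c ]
  [ A    0  ] [ lambda ] = [ b ]

Solving the linear system:
  x*      = (0, 0.2824, -4.0941)
  lambda* = (-9.3647, -8.502)
  f(x*)   = 55.6235

x* = (0, 0.2824, -4.0941), lambda* = (-9.3647, -8.502)


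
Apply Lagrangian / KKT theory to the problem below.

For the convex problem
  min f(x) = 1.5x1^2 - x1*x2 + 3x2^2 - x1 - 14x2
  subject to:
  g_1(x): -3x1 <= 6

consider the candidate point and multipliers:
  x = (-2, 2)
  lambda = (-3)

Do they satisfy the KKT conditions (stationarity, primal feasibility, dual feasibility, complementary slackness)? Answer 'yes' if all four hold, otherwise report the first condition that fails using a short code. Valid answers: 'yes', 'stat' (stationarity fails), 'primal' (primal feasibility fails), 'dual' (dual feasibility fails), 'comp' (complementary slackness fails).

Gradient of f: grad f(x) = Q x + c = (-9, 0)
Constraint values g_i(x) = a_i^T x - b_i:
  g_1((-2, 2)) = 0
Stationarity residual: grad f(x) + sum_i lambda_i a_i = (0, 0)
  -> stationarity OK
Primal feasibility (all g_i <= 0): OK
Dual feasibility (all lambda_i >= 0): FAILS
Complementary slackness (lambda_i * g_i(x) = 0 for all i): OK

Verdict: the first failing condition is dual_feasibility -> dual.

dual


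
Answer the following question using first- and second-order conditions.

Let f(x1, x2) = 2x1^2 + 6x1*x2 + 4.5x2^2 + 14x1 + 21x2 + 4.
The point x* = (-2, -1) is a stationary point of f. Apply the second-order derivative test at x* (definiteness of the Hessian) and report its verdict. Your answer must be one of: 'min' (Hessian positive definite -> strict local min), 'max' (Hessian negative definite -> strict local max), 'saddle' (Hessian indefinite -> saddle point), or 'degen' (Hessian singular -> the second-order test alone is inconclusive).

Compute the Hessian H = grad^2 f:
  H = [[4, 6], [6, 9]]
Verify stationarity: grad f(x*) = H x* + g = (0, 0).
Eigenvalues of H: 0, 13.
H has a zero eigenvalue (singular; positive semidefinite but not definite), so H is neither positive definite, negative definite, nor indefinite. The second-order test alone is inconclusive -> degen.
(Indeed, f is constant along the null direction of H through x*, so x* is not a strict local extremum.)

degen


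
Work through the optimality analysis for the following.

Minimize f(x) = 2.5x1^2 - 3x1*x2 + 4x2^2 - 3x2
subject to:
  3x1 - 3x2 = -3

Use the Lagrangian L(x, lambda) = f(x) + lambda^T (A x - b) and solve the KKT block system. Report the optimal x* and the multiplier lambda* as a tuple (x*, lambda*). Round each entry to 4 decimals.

Form the Lagrangian:
  L(x, lambda) = (1/2) x^T Q x + c^T x + lambda^T (A x - b)
Stationarity (grad_x L = 0): Q x + c + A^T lambda = 0.
Primal feasibility: A x = b.

This gives the KKT block system:
  [ Q   A^T ] [ x     ]   [-c ]
  [ A    0  ] [ lambda ] = [ b ]

Solving the linear system:
  x*      = (-0.2857, 0.7143)
  lambda* = (1.1905)
  f(x*)   = 0.7143

x* = (-0.2857, 0.7143), lambda* = (1.1905)


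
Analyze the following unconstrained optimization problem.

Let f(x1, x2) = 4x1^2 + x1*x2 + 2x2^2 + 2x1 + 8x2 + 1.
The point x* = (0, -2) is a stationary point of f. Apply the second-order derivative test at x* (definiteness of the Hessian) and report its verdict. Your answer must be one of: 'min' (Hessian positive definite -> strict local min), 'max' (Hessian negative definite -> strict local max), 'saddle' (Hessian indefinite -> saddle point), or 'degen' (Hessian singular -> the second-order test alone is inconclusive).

Compute the Hessian H = grad^2 f:
  H = [[8, 1], [1, 4]]
Verify stationarity: grad f(x*) = H x* + g = (0, 0).
Eigenvalues of H: 3.7639, 8.2361.
Both eigenvalues > 0, so H is positive definite -> x* is a strict local min.

min


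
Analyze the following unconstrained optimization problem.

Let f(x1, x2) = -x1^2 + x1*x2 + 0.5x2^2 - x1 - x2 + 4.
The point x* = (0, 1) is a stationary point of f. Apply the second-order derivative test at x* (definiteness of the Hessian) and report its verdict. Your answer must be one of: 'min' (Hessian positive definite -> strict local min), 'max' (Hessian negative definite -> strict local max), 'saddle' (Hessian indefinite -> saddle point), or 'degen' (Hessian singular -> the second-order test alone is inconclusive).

Compute the Hessian H = grad^2 f:
  H = [[-2, 1], [1, 1]]
Verify stationarity: grad f(x*) = H x* + g = (0, 0).
Eigenvalues of H: -2.3028, 1.3028.
Eigenvalues have mixed signs, so H is indefinite -> x* is a saddle point.

saddle


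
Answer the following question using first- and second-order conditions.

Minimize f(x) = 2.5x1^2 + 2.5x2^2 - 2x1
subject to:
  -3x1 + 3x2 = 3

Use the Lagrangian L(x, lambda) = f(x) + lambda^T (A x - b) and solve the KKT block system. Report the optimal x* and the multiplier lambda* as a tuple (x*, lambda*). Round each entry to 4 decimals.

Form the Lagrangian:
  L(x, lambda) = (1/2) x^T Q x + c^T x + lambda^T (A x - b)
Stationarity (grad_x L = 0): Q x + c + A^T lambda = 0.
Primal feasibility: A x = b.

This gives the KKT block system:
  [ Q   A^T ] [ x     ]   [-c ]
  [ A    0  ] [ lambda ] = [ b ]

Solving the linear system:
  x*      = (-0.3, 0.7)
  lambda* = (-1.1667)
  f(x*)   = 2.05

x* = (-0.3, 0.7), lambda* = (-1.1667)


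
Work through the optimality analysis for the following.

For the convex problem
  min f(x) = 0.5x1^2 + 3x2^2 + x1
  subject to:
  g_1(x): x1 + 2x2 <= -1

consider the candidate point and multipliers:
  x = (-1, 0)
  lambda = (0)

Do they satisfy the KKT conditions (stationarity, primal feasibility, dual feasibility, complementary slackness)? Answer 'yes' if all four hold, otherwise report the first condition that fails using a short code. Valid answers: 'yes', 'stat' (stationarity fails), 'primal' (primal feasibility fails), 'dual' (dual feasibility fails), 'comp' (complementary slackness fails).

Gradient of f: grad f(x) = Q x + c = (0, 0)
Constraint values g_i(x) = a_i^T x - b_i:
  g_1((-1, 0)) = 0
Stationarity residual: grad f(x) + sum_i lambda_i a_i = (0, 0)
  -> stationarity OK
Primal feasibility (all g_i <= 0): OK
Dual feasibility (all lambda_i >= 0): OK
Complementary slackness (lambda_i * g_i(x) = 0 for all i): OK

Verdict: yes, KKT holds.

yes


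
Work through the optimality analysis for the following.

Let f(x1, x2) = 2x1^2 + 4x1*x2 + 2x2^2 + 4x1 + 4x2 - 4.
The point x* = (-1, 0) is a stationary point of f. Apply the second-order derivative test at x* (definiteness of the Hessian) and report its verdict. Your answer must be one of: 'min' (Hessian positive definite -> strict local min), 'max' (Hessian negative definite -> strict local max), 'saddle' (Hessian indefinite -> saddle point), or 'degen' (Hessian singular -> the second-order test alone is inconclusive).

Compute the Hessian H = grad^2 f:
  H = [[4, 4], [4, 4]]
Verify stationarity: grad f(x*) = H x* + g = (0, 0).
Eigenvalues of H: 0, 8.
H has a zero eigenvalue (singular; positive semidefinite but not definite), so H is neither positive definite, negative definite, nor indefinite. The second-order test alone is inconclusive -> degen.
(Indeed, f is constant along the null direction of H through x*, so x* is not a strict local extremum.)

degen


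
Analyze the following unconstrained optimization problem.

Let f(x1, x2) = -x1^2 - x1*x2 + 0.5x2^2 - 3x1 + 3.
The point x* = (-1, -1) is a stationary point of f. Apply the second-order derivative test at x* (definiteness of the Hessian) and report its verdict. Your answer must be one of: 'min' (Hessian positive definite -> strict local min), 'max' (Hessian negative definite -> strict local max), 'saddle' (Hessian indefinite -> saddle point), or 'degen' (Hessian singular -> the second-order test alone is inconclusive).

Compute the Hessian H = grad^2 f:
  H = [[-2, -1], [-1, 1]]
Verify stationarity: grad f(x*) = H x* + g = (0, 0).
Eigenvalues of H: -2.3028, 1.3028.
Eigenvalues have mixed signs, so H is indefinite -> x* is a saddle point.

saddle
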